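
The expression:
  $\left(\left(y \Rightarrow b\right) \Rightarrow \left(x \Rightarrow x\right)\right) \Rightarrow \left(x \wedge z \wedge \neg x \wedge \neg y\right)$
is never true.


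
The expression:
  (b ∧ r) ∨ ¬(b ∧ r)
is always true.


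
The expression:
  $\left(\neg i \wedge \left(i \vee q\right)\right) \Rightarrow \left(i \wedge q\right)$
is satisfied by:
  {i: True, q: False}
  {q: False, i: False}
  {q: True, i: True}


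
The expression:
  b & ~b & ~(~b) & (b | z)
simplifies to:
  False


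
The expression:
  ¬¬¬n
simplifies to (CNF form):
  ¬n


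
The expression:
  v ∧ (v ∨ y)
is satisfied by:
  {v: True}


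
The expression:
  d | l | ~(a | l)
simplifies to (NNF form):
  d | l | ~a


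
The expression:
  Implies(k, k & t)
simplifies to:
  t | ~k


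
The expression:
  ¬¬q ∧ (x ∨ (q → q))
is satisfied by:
  {q: True}


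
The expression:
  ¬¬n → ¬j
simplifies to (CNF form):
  ¬j ∨ ¬n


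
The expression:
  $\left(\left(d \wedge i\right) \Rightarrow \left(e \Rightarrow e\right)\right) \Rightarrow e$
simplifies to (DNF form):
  $e$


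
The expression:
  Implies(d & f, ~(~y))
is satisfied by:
  {y: True, d: False, f: False}
  {d: False, f: False, y: False}
  {f: True, y: True, d: False}
  {f: True, d: False, y: False}
  {y: True, d: True, f: False}
  {d: True, y: False, f: False}
  {f: True, d: True, y: True}


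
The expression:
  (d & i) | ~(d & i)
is always true.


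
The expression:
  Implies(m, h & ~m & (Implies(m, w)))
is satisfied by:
  {m: False}


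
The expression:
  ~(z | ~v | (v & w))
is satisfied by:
  {v: True, w: False, z: False}


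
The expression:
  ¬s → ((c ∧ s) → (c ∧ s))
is always true.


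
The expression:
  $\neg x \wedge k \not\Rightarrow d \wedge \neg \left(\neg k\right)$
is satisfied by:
  {k: True, x: False, d: False}


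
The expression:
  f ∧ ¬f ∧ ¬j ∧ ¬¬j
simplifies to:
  False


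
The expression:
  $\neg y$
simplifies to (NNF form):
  $\neg y$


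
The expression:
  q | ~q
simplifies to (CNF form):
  True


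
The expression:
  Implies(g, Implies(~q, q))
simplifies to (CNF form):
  q | ~g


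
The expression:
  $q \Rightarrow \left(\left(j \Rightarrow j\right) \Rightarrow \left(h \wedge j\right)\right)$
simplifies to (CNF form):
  $\left(h \vee \neg q\right) \wedge \left(j \vee \neg q\right)$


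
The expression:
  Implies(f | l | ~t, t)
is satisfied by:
  {t: True}


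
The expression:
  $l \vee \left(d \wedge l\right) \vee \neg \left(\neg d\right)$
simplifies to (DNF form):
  $d \vee l$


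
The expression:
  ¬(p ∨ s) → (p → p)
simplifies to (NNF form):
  True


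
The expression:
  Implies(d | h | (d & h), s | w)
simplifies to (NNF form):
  s | w | (~d & ~h)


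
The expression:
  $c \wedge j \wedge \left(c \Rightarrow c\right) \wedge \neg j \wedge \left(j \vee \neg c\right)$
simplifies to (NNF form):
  $\text{False}$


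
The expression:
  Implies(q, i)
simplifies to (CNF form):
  i | ~q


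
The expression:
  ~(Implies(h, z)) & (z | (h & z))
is never true.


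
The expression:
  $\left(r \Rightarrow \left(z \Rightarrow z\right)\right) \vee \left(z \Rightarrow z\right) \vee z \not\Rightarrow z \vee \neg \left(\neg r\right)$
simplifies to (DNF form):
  $\text{True}$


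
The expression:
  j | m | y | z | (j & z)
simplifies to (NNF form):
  j | m | y | z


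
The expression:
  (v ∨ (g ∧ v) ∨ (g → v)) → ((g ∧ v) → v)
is always true.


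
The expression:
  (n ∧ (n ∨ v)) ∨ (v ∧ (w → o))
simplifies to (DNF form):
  n ∨ (o ∧ v) ∨ (v ∧ ¬w)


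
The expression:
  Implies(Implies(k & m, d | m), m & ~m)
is never true.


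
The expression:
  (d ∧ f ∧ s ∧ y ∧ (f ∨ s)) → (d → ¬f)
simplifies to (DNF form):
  ¬d ∨ ¬f ∨ ¬s ∨ ¬y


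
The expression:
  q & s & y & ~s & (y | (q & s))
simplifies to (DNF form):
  False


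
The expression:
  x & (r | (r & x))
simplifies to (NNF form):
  r & x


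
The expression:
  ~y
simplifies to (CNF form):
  ~y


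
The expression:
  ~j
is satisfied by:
  {j: False}


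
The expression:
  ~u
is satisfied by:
  {u: False}


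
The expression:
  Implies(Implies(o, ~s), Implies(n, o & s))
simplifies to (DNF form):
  ~n | (o & s)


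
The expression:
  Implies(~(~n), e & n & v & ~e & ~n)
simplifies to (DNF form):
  ~n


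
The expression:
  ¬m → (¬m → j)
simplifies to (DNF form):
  j ∨ m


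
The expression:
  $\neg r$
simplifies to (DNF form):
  $\neg r$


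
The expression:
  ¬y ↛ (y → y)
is never true.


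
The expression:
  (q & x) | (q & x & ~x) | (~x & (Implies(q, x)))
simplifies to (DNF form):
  (q & x) | (~q & ~x)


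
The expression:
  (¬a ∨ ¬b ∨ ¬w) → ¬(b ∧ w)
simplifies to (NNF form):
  a ∨ ¬b ∨ ¬w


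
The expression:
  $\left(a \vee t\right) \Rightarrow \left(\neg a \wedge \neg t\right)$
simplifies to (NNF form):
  $\neg a \wedge \neg t$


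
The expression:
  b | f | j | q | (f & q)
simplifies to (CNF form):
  b | f | j | q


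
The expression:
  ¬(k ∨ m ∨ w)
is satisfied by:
  {w: False, k: False, m: False}


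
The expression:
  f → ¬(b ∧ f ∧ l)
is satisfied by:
  {l: False, b: False, f: False}
  {f: True, l: False, b: False}
  {b: True, l: False, f: False}
  {f: True, b: True, l: False}
  {l: True, f: False, b: False}
  {f: True, l: True, b: False}
  {b: True, l: True, f: False}


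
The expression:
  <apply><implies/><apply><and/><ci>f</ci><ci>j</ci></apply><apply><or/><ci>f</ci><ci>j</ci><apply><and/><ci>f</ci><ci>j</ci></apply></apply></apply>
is always true.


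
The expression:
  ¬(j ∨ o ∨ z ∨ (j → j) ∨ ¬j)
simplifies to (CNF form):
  False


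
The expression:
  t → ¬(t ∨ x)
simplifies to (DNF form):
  ¬t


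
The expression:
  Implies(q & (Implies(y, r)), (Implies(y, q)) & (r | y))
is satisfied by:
  {r: True, y: True, q: False}
  {r: True, q: False, y: False}
  {y: True, q: False, r: False}
  {y: False, q: False, r: False}
  {r: True, y: True, q: True}
  {r: True, q: True, y: False}
  {y: True, q: True, r: False}


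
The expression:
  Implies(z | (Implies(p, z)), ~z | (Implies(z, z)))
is always true.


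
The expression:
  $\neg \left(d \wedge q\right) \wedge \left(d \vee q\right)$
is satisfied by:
  {q: True, d: False}
  {d: True, q: False}


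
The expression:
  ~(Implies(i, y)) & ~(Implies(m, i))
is never true.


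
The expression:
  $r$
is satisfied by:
  {r: True}


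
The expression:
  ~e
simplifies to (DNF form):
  ~e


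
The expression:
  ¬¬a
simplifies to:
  a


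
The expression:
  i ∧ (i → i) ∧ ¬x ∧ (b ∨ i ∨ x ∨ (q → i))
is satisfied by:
  {i: True, x: False}


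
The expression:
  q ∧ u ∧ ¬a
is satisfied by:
  {u: True, q: True, a: False}


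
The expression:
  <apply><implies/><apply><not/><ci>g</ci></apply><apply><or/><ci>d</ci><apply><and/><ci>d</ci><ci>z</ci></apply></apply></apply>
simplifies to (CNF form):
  <apply><or/><ci>d</ci><ci>g</ci></apply>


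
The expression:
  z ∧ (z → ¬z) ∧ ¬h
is never true.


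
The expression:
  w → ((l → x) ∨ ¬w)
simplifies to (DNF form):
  x ∨ ¬l ∨ ¬w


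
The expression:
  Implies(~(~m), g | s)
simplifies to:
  g | s | ~m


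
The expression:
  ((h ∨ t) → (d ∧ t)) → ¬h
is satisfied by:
  {h: False, t: False, d: False}
  {d: True, h: False, t: False}
  {t: True, h: False, d: False}
  {d: True, t: True, h: False}
  {h: True, d: False, t: False}
  {d: True, h: True, t: False}
  {t: True, h: True, d: False}


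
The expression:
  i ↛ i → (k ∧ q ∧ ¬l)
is always true.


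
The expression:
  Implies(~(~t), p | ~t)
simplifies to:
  p | ~t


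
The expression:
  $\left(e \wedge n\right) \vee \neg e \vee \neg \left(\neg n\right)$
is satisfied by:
  {n: True, e: False}
  {e: False, n: False}
  {e: True, n: True}


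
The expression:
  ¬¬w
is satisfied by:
  {w: True}


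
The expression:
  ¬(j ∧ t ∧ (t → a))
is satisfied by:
  {t: False, a: False, j: False}
  {j: True, t: False, a: False}
  {a: True, t: False, j: False}
  {j: True, a: True, t: False}
  {t: True, j: False, a: False}
  {j: True, t: True, a: False}
  {a: True, t: True, j: False}


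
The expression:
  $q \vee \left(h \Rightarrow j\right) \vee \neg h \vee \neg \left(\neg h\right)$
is always true.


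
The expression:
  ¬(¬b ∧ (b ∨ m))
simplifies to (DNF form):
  b ∨ ¬m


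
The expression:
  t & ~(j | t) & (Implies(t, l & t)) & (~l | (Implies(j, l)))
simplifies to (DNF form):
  False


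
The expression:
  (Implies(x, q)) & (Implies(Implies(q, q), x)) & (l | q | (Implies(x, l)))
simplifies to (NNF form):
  q & x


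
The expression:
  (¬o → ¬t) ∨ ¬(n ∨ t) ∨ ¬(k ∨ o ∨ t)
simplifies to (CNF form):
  o ∨ ¬t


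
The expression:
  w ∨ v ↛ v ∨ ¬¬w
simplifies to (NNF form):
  w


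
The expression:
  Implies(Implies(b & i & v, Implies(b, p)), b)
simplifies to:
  b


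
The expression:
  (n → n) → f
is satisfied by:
  {f: True}


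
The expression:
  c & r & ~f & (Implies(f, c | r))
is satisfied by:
  {r: True, c: True, f: False}


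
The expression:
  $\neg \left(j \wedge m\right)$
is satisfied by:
  {m: False, j: False}
  {j: True, m: False}
  {m: True, j: False}


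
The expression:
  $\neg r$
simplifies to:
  $\neg r$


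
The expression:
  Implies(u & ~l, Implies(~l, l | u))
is always true.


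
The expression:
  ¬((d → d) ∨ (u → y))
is never true.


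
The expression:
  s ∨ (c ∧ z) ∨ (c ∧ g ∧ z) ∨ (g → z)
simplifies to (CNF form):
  s ∨ z ∨ ¬g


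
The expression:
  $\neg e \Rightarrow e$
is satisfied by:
  {e: True}


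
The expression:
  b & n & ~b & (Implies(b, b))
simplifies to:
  False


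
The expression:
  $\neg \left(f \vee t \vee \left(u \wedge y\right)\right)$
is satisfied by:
  {u: False, y: False, t: False, f: False}
  {y: True, f: False, u: False, t: False}
  {u: True, f: False, y: False, t: False}


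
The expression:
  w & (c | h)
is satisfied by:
  {w: True, c: True, h: True}
  {w: True, c: True, h: False}
  {w: True, h: True, c: False}


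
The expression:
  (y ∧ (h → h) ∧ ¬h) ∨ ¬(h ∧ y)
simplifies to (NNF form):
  ¬h ∨ ¬y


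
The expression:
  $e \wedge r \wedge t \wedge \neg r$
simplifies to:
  $\text{False}$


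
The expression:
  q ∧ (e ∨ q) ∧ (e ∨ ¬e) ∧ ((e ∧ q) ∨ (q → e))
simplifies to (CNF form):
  e ∧ q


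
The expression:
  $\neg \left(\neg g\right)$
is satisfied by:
  {g: True}


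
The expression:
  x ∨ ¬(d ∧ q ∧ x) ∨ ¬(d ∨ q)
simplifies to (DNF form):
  True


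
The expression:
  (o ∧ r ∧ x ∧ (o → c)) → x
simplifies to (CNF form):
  True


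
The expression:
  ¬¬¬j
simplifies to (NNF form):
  ¬j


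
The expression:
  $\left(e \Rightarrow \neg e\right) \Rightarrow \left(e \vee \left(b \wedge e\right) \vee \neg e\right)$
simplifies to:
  $\text{True}$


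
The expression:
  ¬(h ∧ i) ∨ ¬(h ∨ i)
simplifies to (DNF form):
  ¬h ∨ ¬i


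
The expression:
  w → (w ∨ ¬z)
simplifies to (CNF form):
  True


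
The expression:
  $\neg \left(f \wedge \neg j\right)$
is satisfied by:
  {j: True, f: False}
  {f: False, j: False}
  {f: True, j: True}


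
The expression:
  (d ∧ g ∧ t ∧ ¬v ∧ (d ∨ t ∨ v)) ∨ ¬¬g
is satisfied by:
  {g: True}


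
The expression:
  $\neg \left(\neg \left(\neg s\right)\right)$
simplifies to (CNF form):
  $\neg s$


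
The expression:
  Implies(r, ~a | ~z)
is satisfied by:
  {z: False, a: False, r: False}
  {r: True, z: False, a: False}
  {a: True, z: False, r: False}
  {r: True, a: True, z: False}
  {z: True, r: False, a: False}
  {r: True, z: True, a: False}
  {a: True, z: True, r: False}


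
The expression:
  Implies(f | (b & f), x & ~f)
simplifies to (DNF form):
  ~f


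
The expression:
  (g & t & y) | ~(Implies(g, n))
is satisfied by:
  {y: True, g: True, t: True, n: False}
  {y: True, g: True, t: False, n: False}
  {g: True, t: True, y: False, n: False}
  {g: True, y: False, t: False, n: False}
  {y: True, n: True, g: True, t: True}


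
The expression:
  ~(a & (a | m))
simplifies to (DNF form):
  ~a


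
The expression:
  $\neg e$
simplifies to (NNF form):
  $\neg e$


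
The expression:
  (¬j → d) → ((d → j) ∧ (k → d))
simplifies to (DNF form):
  (d ∧ j) ∨ (¬d ∧ ¬j) ∨ (¬d ∧ ¬k)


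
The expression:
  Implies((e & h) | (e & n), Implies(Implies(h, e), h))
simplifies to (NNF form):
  h | ~e | ~n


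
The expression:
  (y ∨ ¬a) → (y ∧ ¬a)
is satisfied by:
  {a: True, y: False}
  {y: True, a: False}


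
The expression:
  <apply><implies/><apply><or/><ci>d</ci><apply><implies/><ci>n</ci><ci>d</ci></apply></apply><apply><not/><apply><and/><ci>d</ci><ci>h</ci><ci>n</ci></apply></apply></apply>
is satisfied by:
  {h: False, d: False, n: False}
  {n: True, h: False, d: False}
  {d: True, h: False, n: False}
  {n: True, d: True, h: False}
  {h: True, n: False, d: False}
  {n: True, h: True, d: False}
  {d: True, h: True, n: False}


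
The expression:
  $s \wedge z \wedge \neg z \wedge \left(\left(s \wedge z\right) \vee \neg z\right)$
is never true.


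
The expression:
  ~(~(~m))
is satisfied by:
  {m: False}


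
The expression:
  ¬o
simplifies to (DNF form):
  ¬o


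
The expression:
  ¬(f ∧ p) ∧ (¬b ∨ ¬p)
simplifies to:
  (¬b ∧ ¬f) ∨ ¬p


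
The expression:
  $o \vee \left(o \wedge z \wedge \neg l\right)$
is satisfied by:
  {o: True}


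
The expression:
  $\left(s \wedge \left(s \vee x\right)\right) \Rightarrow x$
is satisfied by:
  {x: True, s: False}
  {s: False, x: False}
  {s: True, x: True}


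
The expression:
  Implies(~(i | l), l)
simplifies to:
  i | l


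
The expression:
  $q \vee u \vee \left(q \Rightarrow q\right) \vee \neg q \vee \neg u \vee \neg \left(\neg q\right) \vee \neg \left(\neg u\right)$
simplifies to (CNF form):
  $\text{True}$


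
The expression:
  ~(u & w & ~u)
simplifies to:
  True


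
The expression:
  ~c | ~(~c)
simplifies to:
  True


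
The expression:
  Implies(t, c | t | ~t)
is always true.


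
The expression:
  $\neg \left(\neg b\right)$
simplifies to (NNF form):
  $b$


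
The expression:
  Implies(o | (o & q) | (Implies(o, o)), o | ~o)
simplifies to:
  True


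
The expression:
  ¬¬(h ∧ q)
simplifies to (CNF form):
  h ∧ q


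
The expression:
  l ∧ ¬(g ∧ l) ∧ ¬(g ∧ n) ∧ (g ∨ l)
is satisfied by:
  {l: True, g: False}


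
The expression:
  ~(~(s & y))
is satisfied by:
  {s: True, y: True}


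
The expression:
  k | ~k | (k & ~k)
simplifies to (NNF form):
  True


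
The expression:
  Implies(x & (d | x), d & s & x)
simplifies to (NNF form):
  ~x | (d & s)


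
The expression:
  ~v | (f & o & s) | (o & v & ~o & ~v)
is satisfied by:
  {s: True, o: True, f: True, v: False}
  {s: True, o: True, f: False, v: False}
  {s: True, f: True, o: False, v: False}
  {s: True, f: False, o: False, v: False}
  {o: True, f: True, s: False, v: False}
  {o: True, s: False, f: False, v: False}
  {o: False, f: True, s: False, v: False}
  {o: False, s: False, f: False, v: False}
  {s: True, v: True, o: True, f: True}


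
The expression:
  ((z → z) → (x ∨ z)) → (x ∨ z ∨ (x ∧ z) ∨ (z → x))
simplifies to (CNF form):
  True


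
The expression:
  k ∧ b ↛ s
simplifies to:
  b ∧ k ∧ ¬s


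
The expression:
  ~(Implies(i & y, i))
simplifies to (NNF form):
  False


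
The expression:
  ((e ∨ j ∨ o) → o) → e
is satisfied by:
  {e: True, j: True, o: False}
  {e: True, o: False, j: False}
  {e: True, j: True, o: True}
  {e: True, o: True, j: False}
  {j: True, o: False, e: False}


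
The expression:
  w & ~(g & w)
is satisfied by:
  {w: True, g: False}


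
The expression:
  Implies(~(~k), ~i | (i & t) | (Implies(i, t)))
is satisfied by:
  {t: True, k: False, i: False}
  {k: False, i: False, t: False}
  {i: True, t: True, k: False}
  {i: True, k: False, t: False}
  {t: True, k: True, i: False}
  {k: True, t: False, i: False}
  {i: True, k: True, t: True}


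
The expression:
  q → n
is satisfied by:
  {n: True, q: False}
  {q: False, n: False}
  {q: True, n: True}


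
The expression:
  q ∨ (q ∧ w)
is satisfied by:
  {q: True}


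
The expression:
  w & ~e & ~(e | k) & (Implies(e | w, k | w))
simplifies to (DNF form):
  w & ~e & ~k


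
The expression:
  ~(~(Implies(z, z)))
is always true.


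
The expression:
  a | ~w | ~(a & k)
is always true.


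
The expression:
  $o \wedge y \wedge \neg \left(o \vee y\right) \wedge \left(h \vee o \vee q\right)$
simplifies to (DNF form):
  $\text{False}$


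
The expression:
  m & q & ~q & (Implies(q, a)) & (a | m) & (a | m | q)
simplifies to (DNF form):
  False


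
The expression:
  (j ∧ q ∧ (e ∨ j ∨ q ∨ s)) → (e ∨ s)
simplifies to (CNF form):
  e ∨ s ∨ ¬j ∨ ¬q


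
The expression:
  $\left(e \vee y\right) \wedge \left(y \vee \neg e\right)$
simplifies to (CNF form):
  $y$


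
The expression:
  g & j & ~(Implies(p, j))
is never true.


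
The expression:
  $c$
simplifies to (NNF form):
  $c$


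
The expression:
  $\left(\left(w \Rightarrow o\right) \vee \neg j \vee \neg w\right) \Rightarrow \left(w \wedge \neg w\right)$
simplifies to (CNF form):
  $j \wedge w \wedge \neg o$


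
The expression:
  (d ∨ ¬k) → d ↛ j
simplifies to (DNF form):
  (d ∧ ¬j) ∨ (k ∧ ¬d)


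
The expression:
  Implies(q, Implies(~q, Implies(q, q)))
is always true.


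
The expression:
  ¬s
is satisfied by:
  {s: False}


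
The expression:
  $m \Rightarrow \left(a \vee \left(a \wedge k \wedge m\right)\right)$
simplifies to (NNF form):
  $a \vee \neg m$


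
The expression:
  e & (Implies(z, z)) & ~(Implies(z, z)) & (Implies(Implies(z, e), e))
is never true.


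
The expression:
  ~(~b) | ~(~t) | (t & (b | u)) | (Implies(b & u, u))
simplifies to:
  True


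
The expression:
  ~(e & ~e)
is always true.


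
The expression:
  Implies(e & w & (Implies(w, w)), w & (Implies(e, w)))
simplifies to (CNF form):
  True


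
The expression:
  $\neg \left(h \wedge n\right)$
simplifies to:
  $\neg h \vee \neg n$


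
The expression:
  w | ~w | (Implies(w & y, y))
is always true.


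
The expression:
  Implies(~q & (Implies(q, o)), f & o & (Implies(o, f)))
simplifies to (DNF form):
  q | (f & o)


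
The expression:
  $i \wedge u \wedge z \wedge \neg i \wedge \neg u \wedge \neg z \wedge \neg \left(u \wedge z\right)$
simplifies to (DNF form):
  $\text{False}$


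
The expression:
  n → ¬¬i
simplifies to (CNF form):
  i ∨ ¬n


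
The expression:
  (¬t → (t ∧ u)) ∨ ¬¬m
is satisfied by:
  {t: True, m: True}
  {t: True, m: False}
  {m: True, t: False}


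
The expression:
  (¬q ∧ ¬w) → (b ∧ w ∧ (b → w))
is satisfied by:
  {q: True, w: True}
  {q: True, w: False}
  {w: True, q: False}


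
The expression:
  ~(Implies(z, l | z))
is never true.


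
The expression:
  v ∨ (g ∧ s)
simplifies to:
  v ∨ (g ∧ s)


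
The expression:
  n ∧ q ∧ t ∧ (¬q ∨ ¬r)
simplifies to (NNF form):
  n ∧ q ∧ t ∧ ¬r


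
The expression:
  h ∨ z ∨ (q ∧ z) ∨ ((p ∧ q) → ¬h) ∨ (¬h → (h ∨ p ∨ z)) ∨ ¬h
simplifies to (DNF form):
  True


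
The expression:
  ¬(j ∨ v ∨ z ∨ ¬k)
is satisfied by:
  {k: True, v: False, z: False, j: False}


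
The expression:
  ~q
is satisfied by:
  {q: False}


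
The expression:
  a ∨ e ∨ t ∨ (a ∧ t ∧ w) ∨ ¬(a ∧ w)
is always true.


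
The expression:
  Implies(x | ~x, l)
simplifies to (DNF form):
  l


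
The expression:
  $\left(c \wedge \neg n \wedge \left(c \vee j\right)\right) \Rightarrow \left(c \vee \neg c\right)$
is always true.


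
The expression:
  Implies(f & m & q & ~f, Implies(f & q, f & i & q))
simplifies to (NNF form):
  True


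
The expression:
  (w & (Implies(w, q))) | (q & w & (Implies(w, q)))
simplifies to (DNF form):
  q & w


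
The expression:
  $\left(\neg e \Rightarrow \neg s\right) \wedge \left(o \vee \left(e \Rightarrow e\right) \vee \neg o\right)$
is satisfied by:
  {e: True, s: False}
  {s: False, e: False}
  {s: True, e: True}


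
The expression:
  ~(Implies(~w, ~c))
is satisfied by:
  {c: True, w: False}


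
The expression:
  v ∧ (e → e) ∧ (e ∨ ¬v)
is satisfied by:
  {e: True, v: True}


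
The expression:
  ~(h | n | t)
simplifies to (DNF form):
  ~h & ~n & ~t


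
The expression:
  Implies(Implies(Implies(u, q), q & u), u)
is always true.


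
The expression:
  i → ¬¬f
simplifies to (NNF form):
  f ∨ ¬i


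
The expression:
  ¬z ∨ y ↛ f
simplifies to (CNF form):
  (y ∨ ¬z) ∧ (¬f ∨ ¬z)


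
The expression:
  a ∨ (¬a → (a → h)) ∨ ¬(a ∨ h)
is always true.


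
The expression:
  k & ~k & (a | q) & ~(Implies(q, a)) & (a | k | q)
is never true.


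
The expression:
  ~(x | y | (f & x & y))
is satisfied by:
  {x: False, y: False}


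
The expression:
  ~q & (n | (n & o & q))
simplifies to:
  n & ~q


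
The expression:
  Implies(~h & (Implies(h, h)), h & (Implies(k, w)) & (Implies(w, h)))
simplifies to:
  h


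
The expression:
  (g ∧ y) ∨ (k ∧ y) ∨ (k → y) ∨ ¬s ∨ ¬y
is always true.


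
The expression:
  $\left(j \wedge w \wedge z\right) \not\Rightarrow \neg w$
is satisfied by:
  {z: True, j: True, w: True}


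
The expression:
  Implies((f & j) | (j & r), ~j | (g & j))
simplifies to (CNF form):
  (g | ~f | ~j) & (g | ~j | ~r)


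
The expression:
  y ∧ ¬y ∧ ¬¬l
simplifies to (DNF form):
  False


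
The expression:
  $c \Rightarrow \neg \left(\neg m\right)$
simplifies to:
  $m \vee \neg c$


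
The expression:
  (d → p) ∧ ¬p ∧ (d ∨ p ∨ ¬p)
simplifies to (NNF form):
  ¬d ∧ ¬p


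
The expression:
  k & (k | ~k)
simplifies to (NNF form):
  k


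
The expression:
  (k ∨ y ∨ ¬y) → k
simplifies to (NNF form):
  k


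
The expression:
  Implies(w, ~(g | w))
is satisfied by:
  {w: False}


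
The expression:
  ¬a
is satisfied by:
  {a: False}


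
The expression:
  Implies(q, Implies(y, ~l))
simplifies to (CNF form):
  ~l | ~q | ~y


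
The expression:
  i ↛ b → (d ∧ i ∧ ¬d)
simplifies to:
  b ∨ ¬i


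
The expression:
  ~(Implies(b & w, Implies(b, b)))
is never true.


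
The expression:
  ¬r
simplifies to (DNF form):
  ¬r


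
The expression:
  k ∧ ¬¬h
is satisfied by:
  {h: True, k: True}


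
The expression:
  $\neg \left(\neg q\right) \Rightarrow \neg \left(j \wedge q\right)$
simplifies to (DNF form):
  $\neg j \vee \neg q$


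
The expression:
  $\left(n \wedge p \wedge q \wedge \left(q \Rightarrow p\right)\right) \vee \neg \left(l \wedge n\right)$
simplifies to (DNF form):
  $\left(p \wedge q\right) \vee \neg l \vee \neg n$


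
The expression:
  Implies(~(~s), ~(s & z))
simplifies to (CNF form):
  ~s | ~z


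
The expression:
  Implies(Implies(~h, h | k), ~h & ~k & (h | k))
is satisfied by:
  {h: False, k: False}


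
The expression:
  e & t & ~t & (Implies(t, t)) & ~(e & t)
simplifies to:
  False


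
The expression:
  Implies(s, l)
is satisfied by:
  {l: True, s: False}
  {s: False, l: False}
  {s: True, l: True}


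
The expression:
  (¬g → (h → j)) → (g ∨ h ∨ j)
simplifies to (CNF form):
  g ∨ h ∨ j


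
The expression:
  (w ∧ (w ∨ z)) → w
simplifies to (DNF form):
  True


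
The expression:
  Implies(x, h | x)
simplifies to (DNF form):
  True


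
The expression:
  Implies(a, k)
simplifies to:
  k | ~a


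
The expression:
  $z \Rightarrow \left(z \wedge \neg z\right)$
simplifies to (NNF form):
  $\neg z$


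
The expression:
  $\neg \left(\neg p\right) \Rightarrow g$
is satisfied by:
  {g: True, p: False}
  {p: False, g: False}
  {p: True, g: True}


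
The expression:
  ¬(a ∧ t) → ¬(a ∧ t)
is always true.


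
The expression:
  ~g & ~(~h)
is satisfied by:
  {h: True, g: False}


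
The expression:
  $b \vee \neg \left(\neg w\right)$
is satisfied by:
  {b: True, w: True}
  {b: True, w: False}
  {w: True, b: False}


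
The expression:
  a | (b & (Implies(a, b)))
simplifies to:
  a | b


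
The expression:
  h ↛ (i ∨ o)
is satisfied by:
  {h: True, i: False, o: False}


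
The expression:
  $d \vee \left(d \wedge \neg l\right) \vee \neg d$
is always true.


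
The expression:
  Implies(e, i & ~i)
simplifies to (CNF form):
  ~e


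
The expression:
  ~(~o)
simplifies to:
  o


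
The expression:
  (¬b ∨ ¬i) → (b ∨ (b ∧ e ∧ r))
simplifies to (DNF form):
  b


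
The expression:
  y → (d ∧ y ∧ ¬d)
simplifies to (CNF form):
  ¬y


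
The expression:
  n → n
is always true.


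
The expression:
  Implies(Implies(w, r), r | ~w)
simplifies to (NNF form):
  True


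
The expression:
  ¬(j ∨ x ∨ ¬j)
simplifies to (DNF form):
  False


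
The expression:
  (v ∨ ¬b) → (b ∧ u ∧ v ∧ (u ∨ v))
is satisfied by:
  {u: True, b: True, v: False}
  {b: True, v: False, u: False}
  {u: True, v: True, b: True}


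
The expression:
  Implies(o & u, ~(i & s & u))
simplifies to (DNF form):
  ~i | ~o | ~s | ~u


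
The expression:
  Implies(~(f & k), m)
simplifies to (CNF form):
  (f | m) & (k | m)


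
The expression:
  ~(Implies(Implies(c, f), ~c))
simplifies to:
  c & f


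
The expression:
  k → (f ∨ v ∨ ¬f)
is always true.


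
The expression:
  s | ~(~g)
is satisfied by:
  {g: True, s: True}
  {g: True, s: False}
  {s: True, g: False}


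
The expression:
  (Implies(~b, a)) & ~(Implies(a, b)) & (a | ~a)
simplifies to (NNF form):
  a & ~b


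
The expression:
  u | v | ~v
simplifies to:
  True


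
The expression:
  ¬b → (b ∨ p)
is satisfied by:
  {b: True, p: True}
  {b: True, p: False}
  {p: True, b: False}


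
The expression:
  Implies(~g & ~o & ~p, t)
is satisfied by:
  {t: True, g: True, p: True, o: True}
  {t: True, g: True, p: True, o: False}
  {t: True, g: True, o: True, p: False}
  {t: True, g: True, o: False, p: False}
  {t: True, p: True, o: True, g: False}
  {t: True, p: True, o: False, g: False}
  {t: True, p: False, o: True, g: False}
  {t: True, p: False, o: False, g: False}
  {g: True, p: True, o: True, t: False}
  {g: True, p: True, o: False, t: False}
  {g: True, o: True, p: False, t: False}
  {g: True, o: False, p: False, t: False}
  {p: True, o: True, g: False, t: False}
  {p: True, g: False, o: False, t: False}
  {o: True, g: False, p: False, t: False}


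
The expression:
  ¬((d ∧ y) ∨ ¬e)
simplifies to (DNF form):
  (e ∧ ¬d) ∨ (e ∧ ¬y)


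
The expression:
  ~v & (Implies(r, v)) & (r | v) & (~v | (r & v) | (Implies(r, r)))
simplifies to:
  False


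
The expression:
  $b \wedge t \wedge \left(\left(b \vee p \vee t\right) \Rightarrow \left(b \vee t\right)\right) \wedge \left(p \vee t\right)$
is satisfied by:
  {t: True, b: True}


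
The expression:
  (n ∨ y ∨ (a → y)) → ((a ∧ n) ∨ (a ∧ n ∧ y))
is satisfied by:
  {a: True, n: True, y: False}
  {a: True, y: False, n: False}
  {a: True, n: True, y: True}


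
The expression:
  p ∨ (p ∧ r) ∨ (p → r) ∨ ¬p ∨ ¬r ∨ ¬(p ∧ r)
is always true.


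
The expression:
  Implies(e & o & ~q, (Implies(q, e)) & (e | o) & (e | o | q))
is always true.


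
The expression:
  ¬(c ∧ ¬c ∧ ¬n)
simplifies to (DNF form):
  True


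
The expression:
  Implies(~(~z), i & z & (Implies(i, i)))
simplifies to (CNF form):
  i | ~z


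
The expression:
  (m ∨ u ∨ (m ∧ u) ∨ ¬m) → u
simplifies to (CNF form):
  u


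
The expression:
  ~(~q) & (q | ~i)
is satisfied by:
  {q: True}


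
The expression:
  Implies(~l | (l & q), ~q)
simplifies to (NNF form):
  ~q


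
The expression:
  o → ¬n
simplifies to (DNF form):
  ¬n ∨ ¬o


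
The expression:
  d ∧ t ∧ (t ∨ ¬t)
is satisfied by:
  {t: True, d: True}


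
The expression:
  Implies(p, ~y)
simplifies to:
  ~p | ~y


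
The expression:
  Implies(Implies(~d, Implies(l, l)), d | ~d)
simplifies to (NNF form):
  True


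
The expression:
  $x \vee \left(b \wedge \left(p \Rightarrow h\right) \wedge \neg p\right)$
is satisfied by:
  {b: True, x: True, p: False}
  {x: True, p: False, b: False}
  {b: True, x: True, p: True}
  {x: True, p: True, b: False}
  {b: True, p: False, x: False}


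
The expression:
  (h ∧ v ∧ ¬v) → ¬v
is always true.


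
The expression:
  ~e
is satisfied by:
  {e: False}


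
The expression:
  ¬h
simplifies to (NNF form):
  ¬h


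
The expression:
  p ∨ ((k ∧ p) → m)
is always true.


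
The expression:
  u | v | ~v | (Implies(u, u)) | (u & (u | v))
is always true.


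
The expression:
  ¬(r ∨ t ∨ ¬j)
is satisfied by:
  {j: True, r: False, t: False}


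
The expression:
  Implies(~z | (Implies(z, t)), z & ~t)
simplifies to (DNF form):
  z & ~t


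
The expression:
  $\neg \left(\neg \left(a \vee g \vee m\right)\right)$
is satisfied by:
  {a: True, m: True, g: True}
  {a: True, m: True, g: False}
  {a: True, g: True, m: False}
  {a: True, g: False, m: False}
  {m: True, g: True, a: False}
  {m: True, g: False, a: False}
  {g: True, m: False, a: False}


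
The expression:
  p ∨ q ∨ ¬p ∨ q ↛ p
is always true.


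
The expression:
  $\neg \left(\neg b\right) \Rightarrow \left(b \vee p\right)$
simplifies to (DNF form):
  $\text{True}$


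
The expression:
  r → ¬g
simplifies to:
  ¬g ∨ ¬r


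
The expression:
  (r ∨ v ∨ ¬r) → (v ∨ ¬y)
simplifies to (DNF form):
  v ∨ ¬y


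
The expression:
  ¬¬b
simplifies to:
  b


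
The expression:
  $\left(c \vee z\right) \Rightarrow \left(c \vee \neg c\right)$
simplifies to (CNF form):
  $\text{True}$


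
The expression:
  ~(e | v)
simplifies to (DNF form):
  ~e & ~v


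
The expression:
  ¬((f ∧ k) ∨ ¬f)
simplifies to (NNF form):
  f ∧ ¬k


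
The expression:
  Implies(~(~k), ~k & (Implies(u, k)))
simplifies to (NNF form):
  ~k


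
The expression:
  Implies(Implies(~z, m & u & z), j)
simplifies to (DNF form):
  j | ~z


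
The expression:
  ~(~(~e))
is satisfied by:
  {e: False}


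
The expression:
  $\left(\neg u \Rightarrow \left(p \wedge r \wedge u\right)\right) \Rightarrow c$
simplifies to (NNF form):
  $c \vee \neg u$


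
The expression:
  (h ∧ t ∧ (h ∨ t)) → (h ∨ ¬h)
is always true.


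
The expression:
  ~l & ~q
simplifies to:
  ~l & ~q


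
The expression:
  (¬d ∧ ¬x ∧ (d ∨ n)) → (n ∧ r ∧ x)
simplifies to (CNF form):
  d ∨ x ∨ ¬n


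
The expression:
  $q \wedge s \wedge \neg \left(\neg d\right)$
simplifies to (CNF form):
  $d \wedge q \wedge s$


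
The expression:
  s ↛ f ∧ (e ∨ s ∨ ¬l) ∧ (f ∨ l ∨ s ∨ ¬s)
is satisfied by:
  {s: True, f: False}


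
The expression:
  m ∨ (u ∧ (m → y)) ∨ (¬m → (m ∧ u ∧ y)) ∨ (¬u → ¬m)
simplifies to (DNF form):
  True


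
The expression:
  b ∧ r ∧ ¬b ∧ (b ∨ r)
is never true.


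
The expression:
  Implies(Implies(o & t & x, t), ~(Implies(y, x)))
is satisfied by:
  {y: True, x: False}


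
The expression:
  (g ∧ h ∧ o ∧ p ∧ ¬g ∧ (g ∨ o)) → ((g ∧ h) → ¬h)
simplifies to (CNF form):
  True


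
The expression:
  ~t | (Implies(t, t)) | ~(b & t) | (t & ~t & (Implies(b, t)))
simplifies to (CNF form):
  True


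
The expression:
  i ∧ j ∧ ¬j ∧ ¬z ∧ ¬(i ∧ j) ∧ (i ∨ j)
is never true.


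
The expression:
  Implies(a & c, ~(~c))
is always true.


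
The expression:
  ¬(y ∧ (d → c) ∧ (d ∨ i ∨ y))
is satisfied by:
  {d: True, y: False, c: False}
  {d: False, y: False, c: False}
  {c: True, d: True, y: False}
  {c: True, d: False, y: False}
  {y: True, d: True, c: False}


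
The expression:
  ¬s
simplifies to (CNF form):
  ¬s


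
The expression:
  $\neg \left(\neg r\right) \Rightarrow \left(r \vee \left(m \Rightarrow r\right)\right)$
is always true.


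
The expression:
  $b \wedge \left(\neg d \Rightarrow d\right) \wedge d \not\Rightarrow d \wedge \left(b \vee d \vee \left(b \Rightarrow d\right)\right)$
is never true.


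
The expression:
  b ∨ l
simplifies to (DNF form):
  b ∨ l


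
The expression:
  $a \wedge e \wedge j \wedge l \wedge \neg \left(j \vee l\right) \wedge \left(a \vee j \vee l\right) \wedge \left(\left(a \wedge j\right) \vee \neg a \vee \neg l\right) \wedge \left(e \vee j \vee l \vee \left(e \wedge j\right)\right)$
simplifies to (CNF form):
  $\text{False}$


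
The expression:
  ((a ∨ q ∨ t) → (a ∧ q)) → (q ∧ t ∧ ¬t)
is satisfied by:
  {t: True, q: False, a: False}
  {t: True, q: True, a: False}
  {q: True, t: False, a: False}
  {t: True, a: True, q: False}
  {a: True, t: False, q: False}


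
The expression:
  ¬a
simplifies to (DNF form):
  ¬a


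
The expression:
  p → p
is always true.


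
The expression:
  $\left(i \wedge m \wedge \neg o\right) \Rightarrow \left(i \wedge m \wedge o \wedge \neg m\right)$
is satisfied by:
  {o: True, m: False, i: False}
  {m: False, i: False, o: False}
  {i: True, o: True, m: False}
  {i: True, m: False, o: False}
  {o: True, m: True, i: False}
  {m: True, o: False, i: False}
  {i: True, m: True, o: True}


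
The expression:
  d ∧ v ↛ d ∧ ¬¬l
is never true.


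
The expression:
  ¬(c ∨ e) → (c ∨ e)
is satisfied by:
  {c: True, e: True}
  {c: True, e: False}
  {e: True, c: False}


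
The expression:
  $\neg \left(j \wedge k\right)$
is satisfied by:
  {k: False, j: False}
  {j: True, k: False}
  {k: True, j: False}


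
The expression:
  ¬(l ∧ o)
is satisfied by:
  {l: False, o: False}
  {o: True, l: False}
  {l: True, o: False}


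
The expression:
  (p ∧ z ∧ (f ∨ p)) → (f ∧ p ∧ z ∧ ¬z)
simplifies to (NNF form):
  ¬p ∨ ¬z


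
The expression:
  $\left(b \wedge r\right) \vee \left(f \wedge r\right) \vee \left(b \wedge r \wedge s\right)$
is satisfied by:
  {r: True, b: True, f: True}
  {r: True, b: True, f: False}
  {r: True, f: True, b: False}


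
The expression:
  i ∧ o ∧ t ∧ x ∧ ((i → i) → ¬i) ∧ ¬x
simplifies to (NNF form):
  False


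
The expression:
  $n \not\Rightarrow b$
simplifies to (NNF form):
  $n \wedge \neg b$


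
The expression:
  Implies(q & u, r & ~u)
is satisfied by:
  {u: False, q: False}
  {q: True, u: False}
  {u: True, q: False}


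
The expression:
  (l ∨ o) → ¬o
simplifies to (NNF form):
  ¬o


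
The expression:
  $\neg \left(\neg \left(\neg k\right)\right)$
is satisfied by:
  {k: False}


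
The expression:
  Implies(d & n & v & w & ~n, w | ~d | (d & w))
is always true.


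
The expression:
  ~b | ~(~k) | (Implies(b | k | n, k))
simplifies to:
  k | ~b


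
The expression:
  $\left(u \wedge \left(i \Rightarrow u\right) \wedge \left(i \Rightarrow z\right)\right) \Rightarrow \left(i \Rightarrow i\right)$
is always true.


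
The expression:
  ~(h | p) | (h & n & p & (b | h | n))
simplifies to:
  (h | ~p) & (n | ~p) & (p | ~h)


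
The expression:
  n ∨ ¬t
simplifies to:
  n ∨ ¬t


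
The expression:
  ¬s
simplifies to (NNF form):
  ¬s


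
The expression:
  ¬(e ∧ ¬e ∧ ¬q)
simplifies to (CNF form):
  True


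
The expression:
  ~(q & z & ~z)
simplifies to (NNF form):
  True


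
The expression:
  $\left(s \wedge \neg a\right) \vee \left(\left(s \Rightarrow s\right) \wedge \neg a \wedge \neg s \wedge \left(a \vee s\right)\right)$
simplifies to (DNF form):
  $s \wedge \neg a$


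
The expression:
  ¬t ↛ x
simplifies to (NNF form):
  x ∨ ¬t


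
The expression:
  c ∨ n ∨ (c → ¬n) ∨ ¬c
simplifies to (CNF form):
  True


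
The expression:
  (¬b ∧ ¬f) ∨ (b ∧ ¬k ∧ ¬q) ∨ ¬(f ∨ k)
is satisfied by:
  {k: False, b: False, f: False, q: False}
  {q: True, k: False, b: False, f: False}
  {b: True, q: False, k: False, f: False}
  {q: True, b: True, k: False, f: False}
  {k: True, q: False, b: False, f: False}
  {q: True, k: True, b: False, f: False}
  {f: True, b: True, q: False, k: False}


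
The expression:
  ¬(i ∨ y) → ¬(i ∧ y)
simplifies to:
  True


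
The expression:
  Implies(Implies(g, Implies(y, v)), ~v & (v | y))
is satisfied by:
  {y: True, v: False}


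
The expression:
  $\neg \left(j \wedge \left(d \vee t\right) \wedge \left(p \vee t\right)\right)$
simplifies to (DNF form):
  $\left(\neg d \wedge \neg t\right) \vee \left(\neg p \wedge \neg t\right) \vee \neg j$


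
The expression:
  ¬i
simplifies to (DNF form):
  ¬i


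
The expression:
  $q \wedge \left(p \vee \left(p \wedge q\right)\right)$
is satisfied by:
  {p: True, q: True}


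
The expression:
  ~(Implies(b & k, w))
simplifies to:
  b & k & ~w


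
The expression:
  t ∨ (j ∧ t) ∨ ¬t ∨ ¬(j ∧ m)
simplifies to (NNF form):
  True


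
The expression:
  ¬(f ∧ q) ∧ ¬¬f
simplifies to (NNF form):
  f ∧ ¬q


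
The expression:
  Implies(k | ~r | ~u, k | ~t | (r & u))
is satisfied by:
  {k: True, u: True, r: True, t: False}
  {k: True, u: True, r: False, t: False}
  {k: True, r: True, u: False, t: False}
  {k: True, r: False, u: False, t: False}
  {u: True, r: True, k: False, t: False}
  {u: True, k: False, r: False, t: False}
  {u: False, r: True, k: False, t: False}
  {u: False, k: False, r: False, t: False}
  {k: True, t: True, u: True, r: True}
  {k: True, t: True, u: True, r: False}
  {k: True, t: True, r: True, u: False}
  {k: True, t: True, r: False, u: False}
  {t: True, u: True, r: True, k: False}
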